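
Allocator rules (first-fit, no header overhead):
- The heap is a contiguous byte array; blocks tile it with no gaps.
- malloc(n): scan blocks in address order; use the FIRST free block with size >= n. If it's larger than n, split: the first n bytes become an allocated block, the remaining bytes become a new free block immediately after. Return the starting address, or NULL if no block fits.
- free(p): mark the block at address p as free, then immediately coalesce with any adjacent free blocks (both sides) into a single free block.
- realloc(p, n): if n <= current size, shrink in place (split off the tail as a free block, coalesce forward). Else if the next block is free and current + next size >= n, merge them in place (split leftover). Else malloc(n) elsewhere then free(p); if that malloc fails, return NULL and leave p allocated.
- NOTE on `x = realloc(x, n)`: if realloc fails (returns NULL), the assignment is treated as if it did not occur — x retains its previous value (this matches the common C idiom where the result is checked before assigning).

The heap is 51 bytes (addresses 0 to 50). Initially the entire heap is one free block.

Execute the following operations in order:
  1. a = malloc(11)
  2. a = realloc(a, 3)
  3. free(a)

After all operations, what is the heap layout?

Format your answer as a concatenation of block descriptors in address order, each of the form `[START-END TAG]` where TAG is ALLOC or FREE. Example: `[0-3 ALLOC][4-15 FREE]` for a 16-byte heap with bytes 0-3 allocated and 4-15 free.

Answer: [0-50 FREE]

Derivation:
Op 1: a = malloc(11) -> a = 0; heap: [0-10 ALLOC][11-50 FREE]
Op 2: a = realloc(a, 3) -> a = 0; heap: [0-2 ALLOC][3-50 FREE]
Op 3: free(a) -> (freed a); heap: [0-50 FREE]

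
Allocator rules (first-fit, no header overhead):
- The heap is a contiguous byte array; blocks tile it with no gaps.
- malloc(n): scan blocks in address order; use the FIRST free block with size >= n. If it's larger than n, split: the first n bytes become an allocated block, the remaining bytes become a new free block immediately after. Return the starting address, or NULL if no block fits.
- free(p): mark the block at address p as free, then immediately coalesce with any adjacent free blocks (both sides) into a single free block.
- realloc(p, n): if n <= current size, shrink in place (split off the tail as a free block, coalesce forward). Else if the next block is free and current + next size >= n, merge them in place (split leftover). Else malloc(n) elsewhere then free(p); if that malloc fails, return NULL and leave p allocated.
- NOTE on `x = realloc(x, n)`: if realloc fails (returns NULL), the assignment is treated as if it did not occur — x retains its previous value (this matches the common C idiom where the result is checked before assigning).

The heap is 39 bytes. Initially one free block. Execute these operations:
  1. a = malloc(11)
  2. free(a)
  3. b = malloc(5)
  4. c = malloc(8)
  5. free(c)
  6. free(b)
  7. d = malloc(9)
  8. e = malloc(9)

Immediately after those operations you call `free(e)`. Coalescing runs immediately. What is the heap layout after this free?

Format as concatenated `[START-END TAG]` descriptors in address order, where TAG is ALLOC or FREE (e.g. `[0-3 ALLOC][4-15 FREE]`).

Op 1: a = malloc(11) -> a = 0; heap: [0-10 ALLOC][11-38 FREE]
Op 2: free(a) -> (freed a); heap: [0-38 FREE]
Op 3: b = malloc(5) -> b = 0; heap: [0-4 ALLOC][5-38 FREE]
Op 4: c = malloc(8) -> c = 5; heap: [0-4 ALLOC][5-12 ALLOC][13-38 FREE]
Op 5: free(c) -> (freed c); heap: [0-4 ALLOC][5-38 FREE]
Op 6: free(b) -> (freed b); heap: [0-38 FREE]
Op 7: d = malloc(9) -> d = 0; heap: [0-8 ALLOC][9-38 FREE]
Op 8: e = malloc(9) -> e = 9; heap: [0-8 ALLOC][9-17 ALLOC][18-38 FREE]
free(e): e = 9 -> block [9-17 ALLOC]; mark free, coalesce with adjacent free neighbors -> [0-8 ALLOC][9-38 FREE]

Answer: [0-8 ALLOC][9-38 FREE]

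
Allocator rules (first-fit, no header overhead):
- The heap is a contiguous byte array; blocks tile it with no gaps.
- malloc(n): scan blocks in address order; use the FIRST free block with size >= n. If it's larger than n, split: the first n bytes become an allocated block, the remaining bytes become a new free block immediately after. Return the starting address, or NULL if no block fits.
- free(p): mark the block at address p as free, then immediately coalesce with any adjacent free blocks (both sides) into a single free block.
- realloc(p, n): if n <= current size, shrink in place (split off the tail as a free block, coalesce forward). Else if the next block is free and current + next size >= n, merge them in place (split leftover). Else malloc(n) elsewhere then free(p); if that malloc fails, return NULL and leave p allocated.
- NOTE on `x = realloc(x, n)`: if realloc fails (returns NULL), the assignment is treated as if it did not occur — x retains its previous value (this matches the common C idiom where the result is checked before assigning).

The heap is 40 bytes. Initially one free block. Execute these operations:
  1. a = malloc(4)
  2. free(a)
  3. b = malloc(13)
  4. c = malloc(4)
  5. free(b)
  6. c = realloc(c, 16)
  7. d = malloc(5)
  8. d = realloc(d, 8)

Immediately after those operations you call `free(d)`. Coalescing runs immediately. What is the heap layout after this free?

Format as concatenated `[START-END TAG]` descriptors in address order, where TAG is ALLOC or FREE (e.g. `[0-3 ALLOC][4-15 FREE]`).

Op 1: a = malloc(4) -> a = 0; heap: [0-3 ALLOC][4-39 FREE]
Op 2: free(a) -> (freed a); heap: [0-39 FREE]
Op 3: b = malloc(13) -> b = 0; heap: [0-12 ALLOC][13-39 FREE]
Op 4: c = malloc(4) -> c = 13; heap: [0-12 ALLOC][13-16 ALLOC][17-39 FREE]
Op 5: free(b) -> (freed b); heap: [0-12 FREE][13-16 ALLOC][17-39 FREE]
Op 6: c = realloc(c, 16) -> c = 13; heap: [0-12 FREE][13-28 ALLOC][29-39 FREE]
Op 7: d = malloc(5) -> d = 0; heap: [0-4 ALLOC][5-12 FREE][13-28 ALLOC][29-39 FREE]
Op 8: d = realloc(d, 8) -> d = 0; heap: [0-7 ALLOC][8-12 FREE][13-28 ALLOC][29-39 FREE]
free(d): d = 0 -> block [0-7 ALLOC]; mark free, coalesce with adjacent free neighbors -> [0-12 FREE][13-28 ALLOC][29-39 FREE]

Answer: [0-12 FREE][13-28 ALLOC][29-39 FREE]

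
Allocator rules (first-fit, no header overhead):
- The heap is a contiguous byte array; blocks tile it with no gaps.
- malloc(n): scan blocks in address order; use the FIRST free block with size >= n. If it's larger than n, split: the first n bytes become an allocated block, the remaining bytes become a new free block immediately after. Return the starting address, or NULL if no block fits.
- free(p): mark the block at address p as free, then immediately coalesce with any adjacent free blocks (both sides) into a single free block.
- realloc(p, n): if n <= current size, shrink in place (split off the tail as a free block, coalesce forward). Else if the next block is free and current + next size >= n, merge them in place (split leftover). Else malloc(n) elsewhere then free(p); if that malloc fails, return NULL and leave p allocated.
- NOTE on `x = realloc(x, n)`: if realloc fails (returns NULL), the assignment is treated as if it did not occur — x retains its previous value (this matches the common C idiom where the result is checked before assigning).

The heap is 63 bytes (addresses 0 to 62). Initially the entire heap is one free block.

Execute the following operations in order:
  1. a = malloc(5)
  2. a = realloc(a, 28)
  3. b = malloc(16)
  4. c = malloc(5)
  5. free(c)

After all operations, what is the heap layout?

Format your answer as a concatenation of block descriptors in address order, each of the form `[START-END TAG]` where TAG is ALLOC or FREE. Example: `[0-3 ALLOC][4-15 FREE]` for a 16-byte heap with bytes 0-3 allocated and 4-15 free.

Op 1: a = malloc(5) -> a = 0; heap: [0-4 ALLOC][5-62 FREE]
Op 2: a = realloc(a, 28) -> a = 0; heap: [0-27 ALLOC][28-62 FREE]
Op 3: b = malloc(16) -> b = 28; heap: [0-27 ALLOC][28-43 ALLOC][44-62 FREE]
Op 4: c = malloc(5) -> c = 44; heap: [0-27 ALLOC][28-43 ALLOC][44-48 ALLOC][49-62 FREE]
Op 5: free(c) -> (freed c); heap: [0-27 ALLOC][28-43 ALLOC][44-62 FREE]

Answer: [0-27 ALLOC][28-43 ALLOC][44-62 FREE]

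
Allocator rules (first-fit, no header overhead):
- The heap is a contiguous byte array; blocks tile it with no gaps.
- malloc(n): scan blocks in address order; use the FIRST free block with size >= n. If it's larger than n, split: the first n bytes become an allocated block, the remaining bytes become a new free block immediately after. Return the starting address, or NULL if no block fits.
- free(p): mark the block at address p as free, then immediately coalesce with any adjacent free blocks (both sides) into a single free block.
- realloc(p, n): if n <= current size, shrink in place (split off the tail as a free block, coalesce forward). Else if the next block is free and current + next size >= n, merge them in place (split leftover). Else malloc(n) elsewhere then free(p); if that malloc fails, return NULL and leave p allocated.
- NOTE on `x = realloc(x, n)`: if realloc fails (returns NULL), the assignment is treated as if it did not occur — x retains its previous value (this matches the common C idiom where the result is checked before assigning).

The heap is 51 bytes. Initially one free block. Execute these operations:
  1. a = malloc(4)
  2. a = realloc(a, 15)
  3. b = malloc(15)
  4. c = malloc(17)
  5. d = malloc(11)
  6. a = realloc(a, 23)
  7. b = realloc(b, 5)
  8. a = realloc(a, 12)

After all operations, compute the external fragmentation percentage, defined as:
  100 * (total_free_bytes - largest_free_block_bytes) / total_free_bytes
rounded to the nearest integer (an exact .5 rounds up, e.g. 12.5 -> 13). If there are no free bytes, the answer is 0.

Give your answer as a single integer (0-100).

Answer: 41

Derivation:
Op 1: a = malloc(4) -> a = 0; heap: [0-3 ALLOC][4-50 FREE]
Op 2: a = realloc(a, 15) -> a = 0; heap: [0-14 ALLOC][15-50 FREE]
Op 3: b = malloc(15) -> b = 15; heap: [0-14 ALLOC][15-29 ALLOC][30-50 FREE]
Op 4: c = malloc(17) -> c = 30; heap: [0-14 ALLOC][15-29 ALLOC][30-46 ALLOC][47-50 FREE]
Op 5: d = malloc(11) -> d = NULL; heap: [0-14 ALLOC][15-29 ALLOC][30-46 ALLOC][47-50 FREE]
Op 6: a = realloc(a, 23) -> NULL (a unchanged); heap: [0-14 ALLOC][15-29 ALLOC][30-46 ALLOC][47-50 FREE]
Op 7: b = realloc(b, 5) -> b = 15; heap: [0-14 ALLOC][15-19 ALLOC][20-29 FREE][30-46 ALLOC][47-50 FREE]
Op 8: a = realloc(a, 12) -> a = 0; heap: [0-11 ALLOC][12-14 FREE][15-19 ALLOC][20-29 FREE][30-46 ALLOC][47-50 FREE]
Free blocks: [3 10 4] total_free=17 largest=10 -> 100*(17-10)/17 = 700/17 ≈ 41.176 -> rounds to 41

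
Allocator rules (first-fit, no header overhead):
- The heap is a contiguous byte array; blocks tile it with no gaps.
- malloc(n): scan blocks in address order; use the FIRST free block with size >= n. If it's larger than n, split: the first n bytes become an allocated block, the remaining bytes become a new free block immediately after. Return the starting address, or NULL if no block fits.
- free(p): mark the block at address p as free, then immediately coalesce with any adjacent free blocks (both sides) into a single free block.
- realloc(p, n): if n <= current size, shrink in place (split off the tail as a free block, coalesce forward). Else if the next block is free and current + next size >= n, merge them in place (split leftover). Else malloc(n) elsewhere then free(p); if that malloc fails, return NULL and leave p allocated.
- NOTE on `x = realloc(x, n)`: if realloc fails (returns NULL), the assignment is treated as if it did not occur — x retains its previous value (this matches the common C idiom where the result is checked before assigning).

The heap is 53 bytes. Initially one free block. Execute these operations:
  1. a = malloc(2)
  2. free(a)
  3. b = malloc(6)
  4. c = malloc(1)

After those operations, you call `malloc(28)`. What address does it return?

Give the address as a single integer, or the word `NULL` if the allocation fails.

Answer: 7

Derivation:
Op 1: a = malloc(2) -> a = 0; heap: [0-1 ALLOC][2-52 FREE]
Op 2: free(a) -> (freed a); heap: [0-52 FREE]
Op 3: b = malloc(6) -> b = 0; heap: [0-5 ALLOC][6-52 FREE]
Op 4: c = malloc(1) -> c = 6; heap: [0-5 ALLOC][6-6 ALLOC][7-52 FREE]
malloc(28): first-fit scan over [0-5 ALLOC][6-6 ALLOC][7-52 FREE] -> 7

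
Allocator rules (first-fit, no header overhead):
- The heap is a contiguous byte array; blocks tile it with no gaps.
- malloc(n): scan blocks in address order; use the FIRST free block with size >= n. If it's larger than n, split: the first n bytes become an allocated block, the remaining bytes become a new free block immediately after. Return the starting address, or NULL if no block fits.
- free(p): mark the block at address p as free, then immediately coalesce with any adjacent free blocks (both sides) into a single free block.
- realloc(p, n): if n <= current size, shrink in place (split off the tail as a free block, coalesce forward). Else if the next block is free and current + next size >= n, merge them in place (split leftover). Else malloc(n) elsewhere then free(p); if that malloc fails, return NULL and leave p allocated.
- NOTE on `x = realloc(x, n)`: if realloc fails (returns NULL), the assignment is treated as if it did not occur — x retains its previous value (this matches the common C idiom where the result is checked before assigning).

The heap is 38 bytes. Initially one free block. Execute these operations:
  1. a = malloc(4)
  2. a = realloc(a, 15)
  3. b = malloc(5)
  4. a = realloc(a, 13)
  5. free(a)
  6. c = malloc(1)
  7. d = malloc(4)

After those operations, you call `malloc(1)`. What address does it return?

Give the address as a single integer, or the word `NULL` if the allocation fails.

Answer: 5

Derivation:
Op 1: a = malloc(4) -> a = 0; heap: [0-3 ALLOC][4-37 FREE]
Op 2: a = realloc(a, 15) -> a = 0; heap: [0-14 ALLOC][15-37 FREE]
Op 3: b = malloc(5) -> b = 15; heap: [0-14 ALLOC][15-19 ALLOC][20-37 FREE]
Op 4: a = realloc(a, 13) -> a = 0; heap: [0-12 ALLOC][13-14 FREE][15-19 ALLOC][20-37 FREE]
Op 5: free(a) -> (freed a); heap: [0-14 FREE][15-19 ALLOC][20-37 FREE]
Op 6: c = malloc(1) -> c = 0; heap: [0-0 ALLOC][1-14 FREE][15-19 ALLOC][20-37 FREE]
Op 7: d = malloc(4) -> d = 1; heap: [0-0 ALLOC][1-4 ALLOC][5-14 FREE][15-19 ALLOC][20-37 FREE]
malloc(1): first-fit scan over [0-0 ALLOC][1-4 ALLOC][5-14 FREE][15-19 ALLOC][20-37 FREE] -> 5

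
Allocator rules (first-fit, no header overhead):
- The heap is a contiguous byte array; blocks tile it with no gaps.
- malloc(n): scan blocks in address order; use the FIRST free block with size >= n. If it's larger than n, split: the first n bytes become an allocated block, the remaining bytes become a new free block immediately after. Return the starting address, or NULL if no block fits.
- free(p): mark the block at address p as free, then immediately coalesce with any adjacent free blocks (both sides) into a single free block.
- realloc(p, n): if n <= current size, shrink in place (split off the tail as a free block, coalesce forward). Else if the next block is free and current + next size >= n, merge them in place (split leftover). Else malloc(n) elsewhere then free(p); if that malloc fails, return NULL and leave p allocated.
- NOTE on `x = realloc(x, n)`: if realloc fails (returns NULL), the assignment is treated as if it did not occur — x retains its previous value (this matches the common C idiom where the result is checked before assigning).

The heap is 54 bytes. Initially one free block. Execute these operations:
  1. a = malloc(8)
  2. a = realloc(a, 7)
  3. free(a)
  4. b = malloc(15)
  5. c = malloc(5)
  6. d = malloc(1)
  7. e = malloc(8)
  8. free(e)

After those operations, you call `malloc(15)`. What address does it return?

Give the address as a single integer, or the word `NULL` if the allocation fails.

Op 1: a = malloc(8) -> a = 0; heap: [0-7 ALLOC][8-53 FREE]
Op 2: a = realloc(a, 7) -> a = 0; heap: [0-6 ALLOC][7-53 FREE]
Op 3: free(a) -> (freed a); heap: [0-53 FREE]
Op 4: b = malloc(15) -> b = 0; heap: [0-14 ALLOC][15-53 FREE]
Op 5: c = malloc(5) -> c = 15; heap: [0-14 ALLOC][15-19 ALLOC][20-53 FREE]
Op 6: d = malloc(1) -> d = 20; heap: [0-14 ALLOC][15-19 ALLOC][20-20 ALLOC][21-53 FREE]
Op 7: e = malloc(8) -> e = 21; heap: [0-14 ALLOC][15-19 ALLOC][20-20 ALLOC][21-28 ALLOC][29-53 FREE]
Op 8: free(e) -> (freed e); heap: [0-14 ALLOC][15-19 ALLOC][20-20 ALLOC][21-53 FREE]
malloc(15): first-fit scan over [0-14 ALLOC][15-19 ALLOC][20-20 ALLOC][21-53 FREE] -> 21

Answer: 21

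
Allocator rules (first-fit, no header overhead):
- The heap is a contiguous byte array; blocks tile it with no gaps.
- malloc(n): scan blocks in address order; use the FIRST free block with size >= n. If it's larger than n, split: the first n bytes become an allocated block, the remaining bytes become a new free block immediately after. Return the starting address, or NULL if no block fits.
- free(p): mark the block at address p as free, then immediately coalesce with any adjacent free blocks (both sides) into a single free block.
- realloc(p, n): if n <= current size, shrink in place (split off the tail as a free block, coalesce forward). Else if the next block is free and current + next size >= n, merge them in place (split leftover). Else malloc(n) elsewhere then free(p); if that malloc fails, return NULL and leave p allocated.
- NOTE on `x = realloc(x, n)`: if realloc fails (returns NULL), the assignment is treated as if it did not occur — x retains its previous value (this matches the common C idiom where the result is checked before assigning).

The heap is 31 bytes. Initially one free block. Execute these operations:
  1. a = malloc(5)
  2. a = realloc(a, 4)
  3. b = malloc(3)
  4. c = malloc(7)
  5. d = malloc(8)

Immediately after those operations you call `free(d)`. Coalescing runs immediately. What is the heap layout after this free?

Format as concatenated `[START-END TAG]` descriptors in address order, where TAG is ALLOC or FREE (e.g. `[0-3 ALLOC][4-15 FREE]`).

Op 1: a = malloc(5) -> a = 0; heap: [0-4 ALLOC][5-30 FREE]
Op 2: a = realloc(a, 4) -> a = 0; heap: [0-3 ALLOC][4-30 FREE]
Op 3: b = malloc(3) -> b = 4; heap: [0-3 ALLOC][4-6 ALLOC][7-30 FREE]
Op 4: c = malloc(7) -> c = 7; heap: [0-3 ALLOC][4-6 ALLOC][7-13 ALLOC][14-30 FREE]
Op 5: d = malloc(8) -> d = 14; heap: [0-3 ALLOC][4-6 ALLOC][7-13 ALLOC][14-21 ALLOC][22-30 FREE]
free(d): d = 14 -> block [14-21 ALLOC]; mark free, coalesce with adjacent free neighbors -> [0-3 ALLOC][4-6 ALLOC][7-13 ALLOC][14-30 FREE]

Answer: [0-3 ALLOC][4-6 ALLOC][7-13 ALLOC][14-30 FREE]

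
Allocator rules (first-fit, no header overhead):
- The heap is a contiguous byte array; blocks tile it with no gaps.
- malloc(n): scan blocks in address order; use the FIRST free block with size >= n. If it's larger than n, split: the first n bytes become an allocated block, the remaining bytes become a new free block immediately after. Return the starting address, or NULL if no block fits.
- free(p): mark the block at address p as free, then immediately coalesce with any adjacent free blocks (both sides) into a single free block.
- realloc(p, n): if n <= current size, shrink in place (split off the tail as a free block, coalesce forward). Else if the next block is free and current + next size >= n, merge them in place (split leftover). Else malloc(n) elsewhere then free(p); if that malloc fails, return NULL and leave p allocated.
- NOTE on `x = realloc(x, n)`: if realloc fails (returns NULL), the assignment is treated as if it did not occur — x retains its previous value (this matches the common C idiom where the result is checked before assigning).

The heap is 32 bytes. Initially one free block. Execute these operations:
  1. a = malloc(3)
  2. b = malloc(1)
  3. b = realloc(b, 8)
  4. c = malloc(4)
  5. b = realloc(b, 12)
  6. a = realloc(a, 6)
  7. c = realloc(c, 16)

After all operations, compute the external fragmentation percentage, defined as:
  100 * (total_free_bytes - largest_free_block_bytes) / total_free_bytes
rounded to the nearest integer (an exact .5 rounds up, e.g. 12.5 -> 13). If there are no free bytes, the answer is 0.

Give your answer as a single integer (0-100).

Op 1: a = malloc(3) -> a = 0; heap: [0-2 ALLOC][3-31 FREE]
Op 2: b = malloc(1) -> b = 3; heap: [0-2 ALLOC][3-3 ALLOC][4-31 FREE]
Op 3: b = realloc(b, 8) -> b = 3; heap: [0-2 ALLOC][3-10 ALLOC][11-31 FREE]
Op 4: c = malloc(4) -> c = 11; heap: [0-2 ALLOC][3-10 ALLOC][11-14 ALLOC][15-31 FREE]
Op 5: b = realloc(b, 12) -> b = 15; heap: [0-2 ALLOC][3-10 FREE][11-14 ALLOC][15-26 ALLOC][27-31 FREE]
Op 6: a = realloc(a, 6) -> a = 0; heap: [0-5 ALLOC][6-10 FREE][11-14 ALLOC][15-26 ALLOC][27-31 FREE]
Op 7: c = realloc(c, 16) -> NULL (c unchanged); heap: [0-5 ALLOC][6-10 FREE][11-14 ALLOC][15-26 ALLOC][27-31 FREE]
Free blocks: [5 5] total_free=10 largest=5 -> 100*(10-5)/10 = 500/10 = 50

Answer: 50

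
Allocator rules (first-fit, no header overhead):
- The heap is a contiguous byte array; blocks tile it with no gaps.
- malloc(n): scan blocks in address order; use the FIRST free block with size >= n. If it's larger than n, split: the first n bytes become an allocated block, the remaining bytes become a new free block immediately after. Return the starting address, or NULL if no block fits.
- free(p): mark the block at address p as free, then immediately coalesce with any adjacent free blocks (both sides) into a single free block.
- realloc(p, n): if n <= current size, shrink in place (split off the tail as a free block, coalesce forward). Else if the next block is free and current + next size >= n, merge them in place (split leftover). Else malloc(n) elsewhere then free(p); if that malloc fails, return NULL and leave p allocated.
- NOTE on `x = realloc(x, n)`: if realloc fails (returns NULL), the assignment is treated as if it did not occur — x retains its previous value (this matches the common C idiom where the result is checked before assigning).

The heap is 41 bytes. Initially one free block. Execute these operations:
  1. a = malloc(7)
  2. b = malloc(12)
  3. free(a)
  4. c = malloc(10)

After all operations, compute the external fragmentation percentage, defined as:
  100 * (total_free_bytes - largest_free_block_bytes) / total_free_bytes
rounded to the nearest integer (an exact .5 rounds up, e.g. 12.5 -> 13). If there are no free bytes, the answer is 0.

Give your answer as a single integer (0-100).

Op 1: a = malloc(7) -> a = 0; heap: [0-6 ALLOC][7-40 FREE]
Op 2: b = malloc(12) -> b = 7; heap: [0-6 ALLOC][7-18 ALLOC][19-40 FREE]
Op 3: free(a) -> (freed a); heap: [0-6 FREE][7-18 ALLOC][19-40 FREE]
Op 4: c = malloc(10) -> c = 19; heap: [0-6 FREE][7-18 ALLOC][19-28 ALLOC][29-40 FREE]
Free blocks: [7 12] total_free=19 largest=12 -> 100*(19-12)/19 = 700/19 ≈ 36.842 -> rounds to 37

Answer: 37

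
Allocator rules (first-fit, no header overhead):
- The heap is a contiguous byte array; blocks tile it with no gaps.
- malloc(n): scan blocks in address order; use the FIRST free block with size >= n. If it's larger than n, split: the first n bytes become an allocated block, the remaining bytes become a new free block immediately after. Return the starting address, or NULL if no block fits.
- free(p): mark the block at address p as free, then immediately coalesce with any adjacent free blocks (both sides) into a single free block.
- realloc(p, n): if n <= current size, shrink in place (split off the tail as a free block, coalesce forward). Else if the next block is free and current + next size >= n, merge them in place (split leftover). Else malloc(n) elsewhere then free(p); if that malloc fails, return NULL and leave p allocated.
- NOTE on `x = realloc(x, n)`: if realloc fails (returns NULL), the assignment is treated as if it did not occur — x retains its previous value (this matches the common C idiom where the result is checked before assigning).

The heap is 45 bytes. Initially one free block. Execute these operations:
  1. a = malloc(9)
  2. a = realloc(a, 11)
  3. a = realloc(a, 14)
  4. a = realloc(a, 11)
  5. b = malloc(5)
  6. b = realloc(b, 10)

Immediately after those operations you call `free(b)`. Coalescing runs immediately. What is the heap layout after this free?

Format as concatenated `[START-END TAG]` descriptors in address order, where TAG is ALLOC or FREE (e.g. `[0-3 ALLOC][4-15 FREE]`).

Op 1: a = malloc(9) -> a = 0; heap: [0-8 ALLOC][9-44 FREE]
Op 2: a = realloc(a, 11) -> a = 0; heap: [0-10 ALLOC][11-44 FREE]
Op 3: a = realloc(a, 14) -> a = 0; heap: [0-13 ALLOC][14-44 FREE]
Op 4: a = realloc(a, 11) -> a = 0; heap: [0-10 ALLOC][11-44 FREE]
Op 5: b = malloc(5) -> b = 11; heap: [0-10 ALLOC][11-15 ALLOC][16-44 FREE]
Op 6: b = realloc(b, 10) -> b = 11; heap: [0-10 ALLOC][11-20 ALLOC][21-44 FREE]
free(b): b = 11 -> block [11-20 ALLOC]; mark free, coalesce with adjacent free neighbors -> [0-10 ALLOC][11-44 FREE]

Answer: [0-10 ALLOC][11-44 FREE]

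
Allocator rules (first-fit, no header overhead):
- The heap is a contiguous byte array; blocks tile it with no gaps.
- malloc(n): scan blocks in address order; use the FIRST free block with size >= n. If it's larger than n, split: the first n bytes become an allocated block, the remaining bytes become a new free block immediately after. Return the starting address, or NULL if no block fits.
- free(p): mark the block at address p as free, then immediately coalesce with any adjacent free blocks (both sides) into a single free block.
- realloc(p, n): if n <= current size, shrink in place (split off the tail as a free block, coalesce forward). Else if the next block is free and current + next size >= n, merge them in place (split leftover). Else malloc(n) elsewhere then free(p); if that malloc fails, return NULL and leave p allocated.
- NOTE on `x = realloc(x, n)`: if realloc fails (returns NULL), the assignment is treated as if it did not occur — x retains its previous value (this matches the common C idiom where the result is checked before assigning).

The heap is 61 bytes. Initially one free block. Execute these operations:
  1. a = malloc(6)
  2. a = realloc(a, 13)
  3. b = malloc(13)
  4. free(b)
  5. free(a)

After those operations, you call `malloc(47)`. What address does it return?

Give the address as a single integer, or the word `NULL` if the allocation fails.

Op 1: a = malloc(6) -> a = 0; heap: [0-5 ALLOC][6-60 FREE]
Op 2: a = realloc(a, 13) -> a = 0; heap: [0-12 ALLOC][13-60 FREE]
Op 3: b = malloc(13) -> b = 13; heap: [0-12 ALLOC][13-25 ALLOC][26-60 FREE]
Op 4: free(b) -> (freed b); heap: [0-12 ALLOC][13-60 FREE]
Op 5: free(a) -> (freed a); heap: [0-60 FREE]
malloc(47): first-fit scan over [0-60 FREE] -> 0

Answer: 0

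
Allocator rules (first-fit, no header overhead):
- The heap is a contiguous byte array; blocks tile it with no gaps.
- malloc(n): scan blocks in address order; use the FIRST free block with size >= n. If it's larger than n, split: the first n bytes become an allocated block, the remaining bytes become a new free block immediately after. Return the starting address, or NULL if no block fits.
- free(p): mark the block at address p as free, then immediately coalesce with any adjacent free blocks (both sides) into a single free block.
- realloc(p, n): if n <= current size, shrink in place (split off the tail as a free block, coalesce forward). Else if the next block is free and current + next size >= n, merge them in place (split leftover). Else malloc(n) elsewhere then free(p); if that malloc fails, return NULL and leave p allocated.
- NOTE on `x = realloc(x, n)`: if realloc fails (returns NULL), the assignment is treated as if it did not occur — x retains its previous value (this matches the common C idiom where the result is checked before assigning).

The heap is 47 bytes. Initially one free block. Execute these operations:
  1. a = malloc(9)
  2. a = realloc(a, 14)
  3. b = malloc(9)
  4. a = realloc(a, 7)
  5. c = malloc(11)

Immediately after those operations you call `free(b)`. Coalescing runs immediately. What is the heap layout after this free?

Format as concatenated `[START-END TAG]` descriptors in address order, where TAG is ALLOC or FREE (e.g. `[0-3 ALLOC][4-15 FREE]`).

Op 1: a = malloc(9) -> a = 0; heap: [0-8 ALLOC][9-46 FREE]
Op 2: a = realloc(a, 14) -> a = 0; heap: [0-13 ALLOC][14-46 FREE]
Op 3: b = malloc(9) -> b = 14; heap: [0-13 ALLOC][14-22 ALLOC][23-46 FREE]
Op 4: a = realloc(a, 7) -> a = 0; heap: [0-6 ALLOC][7-13 FREE][14-22 ALLOC][23-46 FREE]
Op 5: c = malloc(11) -> c = 23; heap: [0-6 ALLOC][7-13 FREE][14-22 ALLOC][23-33 ALLOC][34-46 FREE]
free(b): b = 14 -> block [14-22 ALLOC]; mark free, coalesce with adjacent free neighbors -> [0-6 ALLOC][7-22 FREE][23-33 ALLOC][34-46 FREE]

Answer: [0-6 ALLOC][7-22 FREE][23-33 ALLOC][34-46 FREE]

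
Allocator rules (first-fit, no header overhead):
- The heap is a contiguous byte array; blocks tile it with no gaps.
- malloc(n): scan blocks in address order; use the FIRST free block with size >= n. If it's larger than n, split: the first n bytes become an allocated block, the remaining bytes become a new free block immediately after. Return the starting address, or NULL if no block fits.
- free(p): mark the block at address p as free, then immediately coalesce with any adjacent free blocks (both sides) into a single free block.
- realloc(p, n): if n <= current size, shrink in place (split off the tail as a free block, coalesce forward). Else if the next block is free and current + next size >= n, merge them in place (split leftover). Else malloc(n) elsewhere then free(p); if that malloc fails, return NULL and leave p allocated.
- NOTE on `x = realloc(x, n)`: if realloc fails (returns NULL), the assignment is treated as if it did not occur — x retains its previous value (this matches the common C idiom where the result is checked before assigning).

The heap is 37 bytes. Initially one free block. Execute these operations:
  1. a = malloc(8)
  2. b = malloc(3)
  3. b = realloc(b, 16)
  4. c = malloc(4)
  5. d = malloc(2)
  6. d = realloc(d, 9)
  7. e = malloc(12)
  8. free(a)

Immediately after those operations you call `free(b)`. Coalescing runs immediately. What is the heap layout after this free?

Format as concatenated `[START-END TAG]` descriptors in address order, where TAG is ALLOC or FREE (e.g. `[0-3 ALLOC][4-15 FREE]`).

Op 1: a = malloc(8) -> a = 0; heap: [0-7 ALLOC][8-36 FREE]
Op 2: b = malloc(3) -> b = 8; heap: [0-7 ALLOC][8-10 ALLOC][11-36 FREE]
Op 3: b = realloc(b, 16) -> b = 8; heap: [0-7 ALLOC][8-23 ALLOC][24-36 FREE]
Op 4: c = malloc(4) -> c = 24; heap: [0-7 ALLOC][8-23 ALLOC][24-27 ALLOC][28-36 FREE]
Op 5: d = malloc(2) -> d = 28; heap: [0-7 ALLOC][8-23 ALLOC][24-27 ALLOC][28-29 ALLOC][30-36 FREE]
Op 6: d = realloc(d, 9) -> d = 28; heap: [0-7 ALLOC][8-23 ALLOC][24-27 ALLOC][28-36 ALLOC]
Op 7: e = malloc(12) -> e = NULL; heap: [0-7 ALLOC][8-23 ALLOC][24-27 ALLOC][28-36 ALLOC]
Op 8: free(a) -> (freed a); heap: [0-7 FREE][8-23 ALLOC][24-27 ALLOC][28-36 ALLOC]
free(b): b = 8 -> block [8-23 ALLOC]; mark free, coalesce with adjacent free neighbors -> [0-23 FREE][24-27 ALLOC][28-36 ALLOC]

Answer: [0-23 FREE][24-27 ALLOC][28-36 ALLOC]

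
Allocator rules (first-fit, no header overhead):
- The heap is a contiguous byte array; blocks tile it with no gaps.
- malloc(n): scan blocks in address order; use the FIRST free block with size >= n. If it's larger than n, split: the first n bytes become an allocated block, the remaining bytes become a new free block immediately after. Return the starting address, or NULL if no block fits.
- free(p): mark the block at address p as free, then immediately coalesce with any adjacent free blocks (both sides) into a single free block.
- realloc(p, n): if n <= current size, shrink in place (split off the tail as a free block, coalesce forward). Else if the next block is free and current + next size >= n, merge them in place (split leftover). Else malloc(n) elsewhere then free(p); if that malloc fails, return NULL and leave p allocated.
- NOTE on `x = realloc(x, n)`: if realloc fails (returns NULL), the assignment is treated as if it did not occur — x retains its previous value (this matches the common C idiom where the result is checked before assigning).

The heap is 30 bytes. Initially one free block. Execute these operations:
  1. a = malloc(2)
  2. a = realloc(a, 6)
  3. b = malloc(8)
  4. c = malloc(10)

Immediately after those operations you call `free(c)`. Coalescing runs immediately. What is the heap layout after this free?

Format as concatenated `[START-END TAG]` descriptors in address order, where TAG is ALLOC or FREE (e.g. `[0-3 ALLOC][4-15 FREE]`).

Answer: [0-5 ALLOC][6-13 ALLOC][14-29 FREE]

Derivation:
Op 1: a = malloc(2) -> a = 0; heap: [0-1 ALLOC][2-29 FREE]
Op 2: a = realloc(a, 6) -> a = 0; heap: [0-5 ALLOC][6-29 FREE]
Op 3: b = malloc(8) -> b = 6; heap: [0-5 ALLOC][6-13 ALLOC][14-29 FREE]
Op 4: c = malloc(10) -> c = 14; heap: [0-5 ALLOC][6-13 ALLOC][14-23 ALLOC][24-29 FREE]
free(c): c = 14 -> block [14-23 ALLOC]; mark free, coalesce with adjacent free neighbors -> [0-5 ALLOC][6-13 ALLOC][14-29 FREE]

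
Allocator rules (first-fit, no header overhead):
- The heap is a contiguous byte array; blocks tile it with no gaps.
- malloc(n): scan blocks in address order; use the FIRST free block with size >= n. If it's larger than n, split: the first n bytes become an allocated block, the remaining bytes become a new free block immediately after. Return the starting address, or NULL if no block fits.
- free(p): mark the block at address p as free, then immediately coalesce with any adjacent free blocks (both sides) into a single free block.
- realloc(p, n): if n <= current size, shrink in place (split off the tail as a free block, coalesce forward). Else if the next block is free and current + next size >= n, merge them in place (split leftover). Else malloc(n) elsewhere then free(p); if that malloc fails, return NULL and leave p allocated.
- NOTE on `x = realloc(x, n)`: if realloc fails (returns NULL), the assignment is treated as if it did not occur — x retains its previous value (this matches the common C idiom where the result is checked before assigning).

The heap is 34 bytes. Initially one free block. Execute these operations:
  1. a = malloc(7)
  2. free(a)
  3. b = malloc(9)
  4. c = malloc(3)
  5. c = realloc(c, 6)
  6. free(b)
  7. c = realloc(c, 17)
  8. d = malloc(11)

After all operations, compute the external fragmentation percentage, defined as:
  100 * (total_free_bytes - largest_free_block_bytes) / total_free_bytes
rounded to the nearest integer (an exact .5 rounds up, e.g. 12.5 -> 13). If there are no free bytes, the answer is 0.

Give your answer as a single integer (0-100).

Answer: 47

Derivation:
Op 1: a = malloc(7) -> a = 0; heap: [0-6 ALLOC][7-33 FREE]
Op 2: free(a) -> (freed a); heap: [0-33 FREE]
Op 3: b = malloc(9) -> b = 0; heap: [0-8 ALLOC][9-33 FREE]
Op 4: c = malloc(3) -> c = 9; heap: [0-8 ALLOC][9-11 ALLOC][12-33 FREE]
Op 5: c = realloc(c, 6) -> c = 9; heap: [0-8 ALLOC][9-14 ALLOC][15-33 FREE]
Op 6: free(b) -> (freed b); heap: [0-8 FREE][9-14 ALLOC][15-33 FREE]
Op 7: c = realloc(c, 17) -> c = 9; heap: [0-8 FREE][9-25 ALLOC][26-33 FREE]
Op 8: d = malloc(11) -> d = NULL; heap: [0-8 FREE][9-25 ALLOC][26-33 FREE]
Free blocks: [9 8] total_free=17 largest=9 -> 100*(17-9)/17 = 800/17 ≈ 47.059 -> rounds to 47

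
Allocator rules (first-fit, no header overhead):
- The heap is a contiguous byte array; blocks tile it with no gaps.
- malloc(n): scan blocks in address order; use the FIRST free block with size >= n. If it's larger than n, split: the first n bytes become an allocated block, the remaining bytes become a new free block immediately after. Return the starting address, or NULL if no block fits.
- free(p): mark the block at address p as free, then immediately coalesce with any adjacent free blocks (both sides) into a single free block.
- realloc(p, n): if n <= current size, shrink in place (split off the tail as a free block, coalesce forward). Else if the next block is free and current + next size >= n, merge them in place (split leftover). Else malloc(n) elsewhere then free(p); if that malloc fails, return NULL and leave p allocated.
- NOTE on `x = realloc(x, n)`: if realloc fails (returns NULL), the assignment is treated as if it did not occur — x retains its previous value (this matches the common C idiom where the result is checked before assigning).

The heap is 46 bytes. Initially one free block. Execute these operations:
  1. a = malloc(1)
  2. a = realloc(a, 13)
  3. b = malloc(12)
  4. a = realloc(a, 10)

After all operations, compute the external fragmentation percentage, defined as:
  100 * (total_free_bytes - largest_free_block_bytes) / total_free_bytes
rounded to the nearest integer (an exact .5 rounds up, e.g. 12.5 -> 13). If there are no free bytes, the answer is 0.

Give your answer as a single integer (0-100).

Op 1: a = malloc(1) -> a = 0; heap: [0-0 ALLOC][1-45 FREE]
Op 2: a = realloc(a, 13) -> a = 0; heap: [0-12 ALLOC][13-45 FREE]
Op 3: b = malloc(12) -> b = 13; heap: [0-12 ALLOC][13-24 ALLOC][25-45 FREE]
Op 4: a = realloc(a, 10) -> a = 0; heap: [0-9 ALLOC][10-12 FREE][13-24 ALLOC][25-45 FREE]
Free blocks: [3 21] total_free=24 largest=21 -> 100*(24-21)/24 = 300/24 = 12.5 -> rounds to 13

Answer: 13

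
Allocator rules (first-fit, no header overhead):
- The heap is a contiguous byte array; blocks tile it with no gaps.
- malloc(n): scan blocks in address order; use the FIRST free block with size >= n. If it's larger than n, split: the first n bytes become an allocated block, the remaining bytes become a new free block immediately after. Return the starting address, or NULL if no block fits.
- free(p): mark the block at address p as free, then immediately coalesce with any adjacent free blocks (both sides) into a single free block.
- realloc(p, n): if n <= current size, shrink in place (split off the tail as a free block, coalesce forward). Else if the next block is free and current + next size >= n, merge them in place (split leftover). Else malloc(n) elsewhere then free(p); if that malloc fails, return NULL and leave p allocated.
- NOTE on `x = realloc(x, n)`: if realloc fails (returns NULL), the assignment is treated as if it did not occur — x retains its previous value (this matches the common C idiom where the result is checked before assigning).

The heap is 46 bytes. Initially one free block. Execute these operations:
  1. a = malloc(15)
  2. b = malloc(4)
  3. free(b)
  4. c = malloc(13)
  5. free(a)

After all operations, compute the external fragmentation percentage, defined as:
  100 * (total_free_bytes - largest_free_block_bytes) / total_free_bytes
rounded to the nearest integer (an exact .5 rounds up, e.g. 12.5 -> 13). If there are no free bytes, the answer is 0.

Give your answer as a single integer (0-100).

Answer: 45

Derivation:
Op 1: a = malloc(15) -> a = 0; heap: [0-14 ALLOC][15-45 FREE]
Op 2: b = malloc(4) -> b = 15; heap: [0-14 ALLOC][15-18 ALLOC][19-45 FREE]
Op 3: free(b) -> (freed b); heap: [0-14 ALLOC][15-45 FREE]
Op 4: c = malloc(13) -> c = 15; heap: [0-14 ALLOC][15-27 ALLOC][28-45 FREE]
Op 5: free(a) -> (freed a); heap: [0-14 FREE][15-27 ALLOC][28-45 FREE]
Free blocks: [15 18] total_free=33 largest=18 -> 100*(33-18)/33 = 1500/33 ≈ 45.455 -> rounds to 45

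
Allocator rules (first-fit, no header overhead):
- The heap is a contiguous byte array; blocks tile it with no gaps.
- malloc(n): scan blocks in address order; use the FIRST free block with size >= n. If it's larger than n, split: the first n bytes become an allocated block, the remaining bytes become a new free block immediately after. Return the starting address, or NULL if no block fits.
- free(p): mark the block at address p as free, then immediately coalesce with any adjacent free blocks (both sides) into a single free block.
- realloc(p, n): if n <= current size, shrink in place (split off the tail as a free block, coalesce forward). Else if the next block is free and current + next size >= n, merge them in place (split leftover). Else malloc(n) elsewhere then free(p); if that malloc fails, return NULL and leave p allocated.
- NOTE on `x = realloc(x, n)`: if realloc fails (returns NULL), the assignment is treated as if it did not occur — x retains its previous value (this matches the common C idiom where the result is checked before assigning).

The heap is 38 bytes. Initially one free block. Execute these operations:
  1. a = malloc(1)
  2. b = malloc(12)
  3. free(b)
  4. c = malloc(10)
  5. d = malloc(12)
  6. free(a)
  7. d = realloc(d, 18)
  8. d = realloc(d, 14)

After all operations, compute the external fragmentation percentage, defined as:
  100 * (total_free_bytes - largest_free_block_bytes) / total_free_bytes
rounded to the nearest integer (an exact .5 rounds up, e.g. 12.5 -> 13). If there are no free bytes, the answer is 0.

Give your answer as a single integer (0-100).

Answer: 7

Derivation:
Op 1: a = malloc(1) -> a = 0; heap: [0-0 ALLOC][1-37 FREE]
Op 2: b = malloc(12) -> b = 1; heap: [0-0 ALLOC][1-12 ALLOC][13-37 FREE]
Op 3: free(b) -> (freed b); heap: [0-0 ALLOC][1-37 FREE]
Op 4: c = malloc(10) -> c = 1; heap: [0-0 ALLOC][1-10 ALLOC][11-37 FREE]
Op 5: d = malloc(12) -> d = 11; heap: [0-0 ALLOC][1-10 ALLOC][11-22 ALLOC][23-37 FREE]
Op 6: free(a) -> (freed a); heap: [0-0 FREE][1-10 ALLOC][11-22 ALLOC][23-37 FREE]
Op 7: d = realloc(d, 18) -> d = 11; heap: [0-0 FREE][1-10 ALLOC][11-28 ALLOC][29-37 FREE]
Op 8: d = realloc(d, 14) -> d = 11; heap: [0-0 FREE][1-10 ALLOC][11-24 ALLOC][25-37 FREE]
Free blocks: [1 13] total_free=14 largest=13 -> 100*(14-13)/14 = 100/14 ≈ 7.143 -> rounds to 7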